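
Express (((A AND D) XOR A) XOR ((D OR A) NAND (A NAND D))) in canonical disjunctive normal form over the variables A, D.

(NOT A AND NOT D) OR (A AND NOT D) OR (A AND D)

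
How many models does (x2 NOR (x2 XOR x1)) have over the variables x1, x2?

Satisfying assignments: (0,0)
Count: 1 out of 4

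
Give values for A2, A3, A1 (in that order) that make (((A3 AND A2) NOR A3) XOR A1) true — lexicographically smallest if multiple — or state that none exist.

A2=0, A3=0, A1=0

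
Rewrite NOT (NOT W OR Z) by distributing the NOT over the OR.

W AND NOT Z
De Morgan's: NOT(OR of terms) = AND of negations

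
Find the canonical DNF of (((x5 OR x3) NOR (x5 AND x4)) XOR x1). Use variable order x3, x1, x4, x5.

(NOT x3 AND NOT x1 AND NOT x4 AND NOT x5) OR (NOT x3 AND NOT x1 AND x4 AND NOT x5) OR (NOT x3 AND x1 AND NOT x4 AND x5) OR (NOT x3 AND x1 AND x4 AND x5) OR (x3 AND x1 AND NOT x4 AND NOT x5) OR (x3 AND x1 AND NOT x4 AND x5) OR (x3 AND x1 AND x4 AND NOT x5) OR (x3 AND x1 AND x4 AND x5)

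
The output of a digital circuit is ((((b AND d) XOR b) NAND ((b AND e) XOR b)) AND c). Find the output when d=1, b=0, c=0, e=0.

Substituting: ((((0 AND 1) XOR 0) NAND ((0 AND 0) XOR 0)) AND 0)
= 0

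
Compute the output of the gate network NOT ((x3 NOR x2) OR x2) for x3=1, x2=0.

Substituting: NOT ((1 NOR 0) OR 0)
= 1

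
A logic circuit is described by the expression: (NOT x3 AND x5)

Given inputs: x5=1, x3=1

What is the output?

Substituting: (NOT 1 AND 1)
= 0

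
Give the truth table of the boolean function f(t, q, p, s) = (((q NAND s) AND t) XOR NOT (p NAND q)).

t | q | p | s | Output
----------------------
0 | 0 | 0 | 0 | 0
0 | 0 | 0 | 1 | 0
0 | 0 | 1 | 0 | 0
0 | 0 | 1 | 1 | 0
0 | 1 | 0 | 0 | 0
0 | 1 | 0 | 1 | 0
0 | 1 | 1 | 0 | 1
0 | 1 | 1 | 1 | 1
1 | 0 | 0 | 0 | 1
1 | 0 | 0 | 1 | 1
1 | 0 | 1 | 0 | 1
1 | 0 | 1 | 1 | 1
1 | 1 | 0 | 0 | 1
1 | 1 | 0 | 1 | 0
1 | 1 | 1 | 0 | 0
1 | 1 | 1 | 1 | 1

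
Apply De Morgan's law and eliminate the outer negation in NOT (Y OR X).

NOT Y AND NOT X
De Morgan's: NOT(OR of terms) = AND of negations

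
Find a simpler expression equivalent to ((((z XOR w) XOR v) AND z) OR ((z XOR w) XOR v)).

By absorption (E OR (E AND v) = E):
= ((z XOR w) XOR v)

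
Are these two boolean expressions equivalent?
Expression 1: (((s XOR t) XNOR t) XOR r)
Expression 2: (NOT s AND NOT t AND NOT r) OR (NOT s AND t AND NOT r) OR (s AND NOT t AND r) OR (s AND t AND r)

Yes, they are equivalent — the two output columns agree on all 8 assignments:
s | t | r | Expression 1 | Expression 2
---------------------------------------
0 | 0 | 0 | 1 | 1
0 | 0 | 1 | 0 | 0
0 | 1 | 0 | 1 | 1
0 | 1 | 1 | 0 | 0
1 | 0 | 0 | 0 | 0
1 | 0 | 1 | 1 | 1
1 | 1 | 0 | 0 | 0
1 | 1 | 1 | 1 | 1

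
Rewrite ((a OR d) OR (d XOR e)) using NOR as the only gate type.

((((a NOR d) NOR (a NOR d)) NOR ((((d NOR e) NOR (d NOR e)) NOR ((d NOR e) NOR (d NOR e))) NOR ((((d NOR d) NOR (e NOR e)) NOR ((d NOR d) NOR (e NOR e))) NOR (((d NOR d) NOR (e NOR e)) NOR ((d NOR d) NOR (e NOR e)))))) NOR (((a NOR d) NOR (a NOR d)) NOR ((((d NOR e) NOR (d NOR e)) NOR ((d NOR e) NOR (d NOR e))) NOR ((((d NOR d) NOR (e NOR e)) NOR ((d NOR d) NOR (e NOR e))) NOR (((d NOR d) NOR (e NOR e)) NOR ((d NOR d) NOR (e NOR e)))))))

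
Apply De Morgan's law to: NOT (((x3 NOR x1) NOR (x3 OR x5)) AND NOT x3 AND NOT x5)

NOT ((x3 NOR x1) NOR (x3 OR x5)) OR x3 OR x5
De Morgan's: NOT(AND of terms) = OR of negations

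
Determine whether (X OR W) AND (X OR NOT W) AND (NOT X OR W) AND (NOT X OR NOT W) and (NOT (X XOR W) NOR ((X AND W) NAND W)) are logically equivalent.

Yes, they are equivalent — the two output columns agree on all 4 assignments:
X | W | Expression 1 | Expression 2
-----------------------------------
0 | 0 | 0 | 0
0 | 1 | 0 | 0
1 | 0 | 0 | 0
1 | 1 | 0 | 0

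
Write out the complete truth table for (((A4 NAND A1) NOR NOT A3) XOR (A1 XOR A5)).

A5 | A3 | A1 | A4 | Output
--------------------------
0 | 0 | 0 | 0 | 0
0 | 0 | 0 | 1 | 0
0 | 0 | 1 | 0 | 1
0 | 0 | 1 | 1 | 1
0 | 1 | 0 | 0 | 0
0 | 1 | 0 | 1 | 0
0 | 1 | 1 | 0 | 1
0 | 1 | 1 | 1 | 0
1 | 0 | 0 | 0 | 1
1 | 0 | 0 | 1 | 1
1 | 0 | 1 | 0 | 0
1 | 0 | 1 | 1 | 0
1 | 1 | 0 | 0 | 1
1 | 1 | 0 | 1 | 1
1 | 1 | 1 | 0 | 0
1 | 1 | 1 | 1 | 1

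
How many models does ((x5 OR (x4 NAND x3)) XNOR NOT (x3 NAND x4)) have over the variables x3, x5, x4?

Satisfying assignments: (1,1,1)
Count: 1 out of 8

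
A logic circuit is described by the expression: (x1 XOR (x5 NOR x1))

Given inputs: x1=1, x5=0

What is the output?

Substituting: (1 XOR (0 NOR 1))
= 1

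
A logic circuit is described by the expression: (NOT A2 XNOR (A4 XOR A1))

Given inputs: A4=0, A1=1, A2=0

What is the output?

Substituting: (NOT 0 XNOR (0 XOR 1))
= 1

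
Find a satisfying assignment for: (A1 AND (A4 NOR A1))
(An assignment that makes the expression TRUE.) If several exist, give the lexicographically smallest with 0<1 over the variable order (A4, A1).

UNSATISFIABLE - no assignment makes this expression true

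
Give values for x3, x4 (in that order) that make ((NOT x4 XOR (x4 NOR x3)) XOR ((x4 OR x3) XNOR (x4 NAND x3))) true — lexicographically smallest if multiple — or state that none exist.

x3=0, x4=1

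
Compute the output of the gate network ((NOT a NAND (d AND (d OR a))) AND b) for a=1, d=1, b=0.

Substituting: ((NOT 1 NAND (1 AND (1 OR 1))) AND 0)
= 0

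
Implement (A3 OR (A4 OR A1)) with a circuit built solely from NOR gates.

((A3 NOR ((A4 NOR A1) NOR (A4 NOR A1))) NOR (A3 NOR ((A4 NOR A1) NOR (A4 NOR A1))))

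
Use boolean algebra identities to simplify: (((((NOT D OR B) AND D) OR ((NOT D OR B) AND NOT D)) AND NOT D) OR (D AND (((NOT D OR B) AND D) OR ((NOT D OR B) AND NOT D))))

By distribution ((E AND v) OR (E AND NOT v) = E) then distribution ((E AND v) OR (E AND NOT v) = E):
= (NOT D OR B)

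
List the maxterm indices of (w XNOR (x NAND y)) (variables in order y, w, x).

ΠM(0, 1, 4, 7) = (y OR w OR x) AND (y OR w OR NOT x) AND (NOT y OR w OR x) AND (NOT y OR NOT w OR NOT x)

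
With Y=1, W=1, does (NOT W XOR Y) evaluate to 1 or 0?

Substituting: (NOT 1 XOR 1)
= 1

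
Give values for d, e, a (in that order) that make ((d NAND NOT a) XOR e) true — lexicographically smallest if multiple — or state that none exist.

d=0, e=0, a=0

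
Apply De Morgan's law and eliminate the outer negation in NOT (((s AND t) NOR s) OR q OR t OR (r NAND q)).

NOT ((s AND t) NOR s) AND NOT q AND NOT t AND NOT (r NAND q)
De Morgan's: NOT(OR of terms) = AND of negations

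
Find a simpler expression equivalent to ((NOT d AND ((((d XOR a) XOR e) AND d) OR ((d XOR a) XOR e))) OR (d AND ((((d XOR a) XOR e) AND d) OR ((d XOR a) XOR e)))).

By distribution ((E AND v) OR (E AND NOT v) = E) then absorption (E OR (E AND v) = E):
= ((d XOR a) XOR e)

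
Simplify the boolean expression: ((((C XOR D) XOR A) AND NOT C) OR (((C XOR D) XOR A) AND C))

By distribution ((E AND v) OR (E AND NOT v) = E):
= ((C XOR D) XOR A)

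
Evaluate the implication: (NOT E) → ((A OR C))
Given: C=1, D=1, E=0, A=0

Antecedent (NOT E) = 1; consequent ((A OR C)) = 1.
1 → 1 = 1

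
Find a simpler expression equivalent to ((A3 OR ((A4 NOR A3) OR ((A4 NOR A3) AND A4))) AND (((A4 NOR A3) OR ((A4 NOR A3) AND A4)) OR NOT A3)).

By distribution ((E OR v) AND (E OR NOT v) = E) then absorption (E OR (E AND v) = E):
= (A4 NOR A3)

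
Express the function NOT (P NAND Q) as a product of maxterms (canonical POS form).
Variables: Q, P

ΠM(0, 1, 2) = (Q OR P) AND (Q OR NOT P) AND (NOT Q OR P)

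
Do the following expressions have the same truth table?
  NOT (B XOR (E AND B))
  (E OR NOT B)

Yes, they are equivalent — the two output columns agree on all 4 assignments:
E | B | Expression 1 | Expression 2
-----------------------------------
0 | 0 | 1 | 1
0 | 1 | 0 | 0
1 | 0 | 1 | 1
1 | 1 | 1 | 1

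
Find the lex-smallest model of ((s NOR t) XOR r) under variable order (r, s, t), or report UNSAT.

r=0, s=0, t=0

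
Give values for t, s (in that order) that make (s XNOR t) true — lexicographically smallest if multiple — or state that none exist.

t=0, s=0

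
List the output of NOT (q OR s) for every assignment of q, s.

q | s | Output
--------------
0 | 0 | 1
0 | 1 | 0
1 | 0 | 0
1 | 1 | 0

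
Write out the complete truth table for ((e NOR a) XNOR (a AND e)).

a | e | Output
--------------
0 | 0 | 0
0 | 1 | 1
1 | 0 | 1
1 | 1 | 0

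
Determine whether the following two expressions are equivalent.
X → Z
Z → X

No, Converse is not equivalent to original (counterexample: X=0, Z=1, W=0)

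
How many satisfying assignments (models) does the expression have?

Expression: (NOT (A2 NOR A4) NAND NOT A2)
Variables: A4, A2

Satisfying assignments: (0,0), (0,1), (1,1)
Count: 3 out of 4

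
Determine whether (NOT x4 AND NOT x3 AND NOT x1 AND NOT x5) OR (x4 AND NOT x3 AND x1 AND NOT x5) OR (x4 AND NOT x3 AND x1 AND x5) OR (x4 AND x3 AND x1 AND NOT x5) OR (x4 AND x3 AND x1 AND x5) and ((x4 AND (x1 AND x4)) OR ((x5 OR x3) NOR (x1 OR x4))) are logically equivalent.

Yes, they are equivalent — the two output columns agree on all 16 assignments:
x4 | x3 | x1 | x5 | Expression 1 | Expression 2
-----------------------------------------------
0 | 0 | 0 | 0 | 1 | 1
0 | 0 | 0 | 1 | 0 | 0
0 | 0 | 1 | 0 | 0 | 0
0 | 0 | 1 | 1 | 0 | 0
0 | 1 | 0 | 0 | 0 | 0
0 | 1 | 0 | 1 | 0 | 0
0 | 1 | 1 | 0 | 0 | 0
0 | 1 | 1 | 1 | 0 | 0
1 | 0 | 0 | 0 | 0 | 0
1 | 0 | 0 | 1 | 0 | 0
1 | 0 | 1 | 0 | 1 | 1
1 | 0 | 1 | 1 | 1 | 1
1 | 1 | 0 | 0 | 0 | 0
1 | 1 | 0 | 1 | 0 | 0
1 | 1 | 1 | 0 | 1 | 1
1 | 1 | 1 | 1 | 1 | 1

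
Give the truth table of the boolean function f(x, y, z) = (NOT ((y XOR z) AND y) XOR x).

x | y | z | Output
------------------
0 | 0 | 0 | 1
0 | 0 | 1 | 1
0 | 1 | 0 | 0
0 | 1 | 1 | 1
1 | 0 | 0 | 0
1 | 0 | 1 | 0
1 | 1 | 0 | 1
1 | 1 | 1 | 0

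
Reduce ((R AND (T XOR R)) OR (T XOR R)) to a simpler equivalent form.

By absorption (E OR (E AND v) = E):
= (T XOR R)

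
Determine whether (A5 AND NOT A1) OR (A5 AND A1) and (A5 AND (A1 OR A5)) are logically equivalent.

Yes, they are equivalent — the two output columns agree on all 4 assignments:
A5 | A1 | Expression 1 | Expression 2
-------------------------------------
0 | 0 | 0 | 0
0 | 1 | 0 | 0
1 | 0 | 1 | 1
1 | 1 | 1 | 1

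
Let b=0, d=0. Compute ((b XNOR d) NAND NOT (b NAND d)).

Substituting: ((0 XNOR 0) NAND NOT (0 NAND 0))
= 1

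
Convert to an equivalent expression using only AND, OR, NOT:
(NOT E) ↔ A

((NOT E) AND A) OR (E AND NOT A)
(Biconditional = both true or both false)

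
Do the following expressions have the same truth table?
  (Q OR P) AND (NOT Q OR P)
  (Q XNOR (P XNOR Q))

Yes, they are equivalent — the two output columns agree on all 4 assignments:
Q | P | Expression 1 | Expression 2
-----------------------------------
0 | 0 | 0 | 0
0 | 1 | 1 | 1
1 | 0 | 0 | 0
1 | 1 | 1 | 1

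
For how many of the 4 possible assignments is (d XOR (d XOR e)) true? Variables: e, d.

Satisfying assignments: (1,0), (1,1)
Count: 2 out of 4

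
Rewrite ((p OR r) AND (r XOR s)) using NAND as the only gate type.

((((p NAND p) NAND (r NAND r)) NAND ((r NAND (r NAND s)) NAND (s NAND (r NAND s)))) NAND (((p NAND p) NAND (r NAND r)) NAND ((r NAND (r NAND s)) NAND (s NAND (r NAND s)))))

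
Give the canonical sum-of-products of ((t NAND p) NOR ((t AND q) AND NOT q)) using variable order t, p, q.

Σm(6, 7) = (t AND p AND NOT q) OR (t AND p AND q)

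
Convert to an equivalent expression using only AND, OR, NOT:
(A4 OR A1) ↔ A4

((A4 OR A1) AND A4) OR (NOT (A4 OR A1) AND NOT A4)
(Biconditional = both true or both false)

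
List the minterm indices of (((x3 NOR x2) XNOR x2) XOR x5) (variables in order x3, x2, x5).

Σm(1, 3, 4, 7) = (NOT x3 AND NOT x2 AND x5) OR (NOT x3 AND x2 AND x5) OR (x3 AND NOT x2 AND NOT x5) OR (x3 AND x2 AND x5)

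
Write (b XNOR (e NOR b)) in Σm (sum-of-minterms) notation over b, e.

Σm(1) = (NOT b AND e)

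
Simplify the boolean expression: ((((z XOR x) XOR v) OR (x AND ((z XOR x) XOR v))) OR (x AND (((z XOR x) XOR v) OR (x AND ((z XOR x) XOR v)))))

By absorption (E OR (E AND v) = E) then absorption (E OR (E AND v) = E):
= ((z XOR x) XOR v)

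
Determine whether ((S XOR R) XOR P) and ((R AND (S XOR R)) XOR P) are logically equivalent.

No. Counterexample: with P=0, S=1, R=0, Expression 1 = 1 but Expression 2 = 0.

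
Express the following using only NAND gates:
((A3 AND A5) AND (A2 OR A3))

((((A3 NAND A5) NAND (A3 NAND A5)) NAND ((A2 NAND A2) NAND (A3 NAND A3))) NAND (((A3 NAND A5) NAND (A3 NAND A5)) NAND ((A2 NAND A2) NAND (A3 NAND A3))))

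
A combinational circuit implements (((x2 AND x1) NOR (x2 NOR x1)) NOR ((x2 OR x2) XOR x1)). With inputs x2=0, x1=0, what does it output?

Substituting: (((0 AND 0) NOR (0 NOR 0)) NOR ((0 OR 0) XOR 0))
= 1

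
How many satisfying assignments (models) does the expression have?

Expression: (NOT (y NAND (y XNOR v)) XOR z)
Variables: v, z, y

Satisfying assignments: (0,1,0), (0,1,1), (1,0,1), (1,1,0)
Count: 4 out of 8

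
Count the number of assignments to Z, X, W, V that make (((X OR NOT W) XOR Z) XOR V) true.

Satisfying assignments: (0,0,0,0), (0,0,1,1), (0,1,0,0), (0,1,1,0), (1,0,0,1), (1,0,1,0), (1,1,0,1), (1,1,1,1)
Count: 8 out of 16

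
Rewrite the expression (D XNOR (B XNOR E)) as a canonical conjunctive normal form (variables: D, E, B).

(D OR E OR B) AND (D OR NOT E OR NOT B) AND (NOT D OR E OR NOT B) AND (NOT D OR NOT E OR B)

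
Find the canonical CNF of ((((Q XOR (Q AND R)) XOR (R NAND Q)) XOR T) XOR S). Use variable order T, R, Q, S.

(T OR R OR Q OR NOT S) AND (T OR R OR NOT Q OR S) AND (T OR NOT R OR Q OR NOT S) AND (T OR NOT R OR NOT Q OR S) AND (NOT T OR R OR Q OR S) AND (NOT T OR R OR NOT Q OR NOT S) AND (NOT T OR NOT R OR Q OR S) AND (NOT T OR NOT R OR NOT Q OR NOT S)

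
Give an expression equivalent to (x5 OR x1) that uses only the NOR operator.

((x5 NOR x1) NOR (x5 NOR x1))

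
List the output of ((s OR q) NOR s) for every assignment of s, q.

s | q | Output
--------------
0 | 0 | 1
0 | 1 | 0
1 | 0 | 0
1 | 1 | 0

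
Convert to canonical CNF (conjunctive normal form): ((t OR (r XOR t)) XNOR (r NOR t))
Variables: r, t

(r OR t) AND (r OR NOT t) AND (NOT r OR t) AND (NOT r OR NOT t)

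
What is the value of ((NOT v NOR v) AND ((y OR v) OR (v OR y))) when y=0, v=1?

Substituting: ((NOT 1 NOR 1) AND ((0 OR 1) OR (1 OR 0)))
= 0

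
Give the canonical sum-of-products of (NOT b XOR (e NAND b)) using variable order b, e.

Σm(2) = (b AND NOT e)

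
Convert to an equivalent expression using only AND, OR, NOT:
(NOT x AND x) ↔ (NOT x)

((NOT x AND x) AND (NOT x)) OR (NOT (NOT x AND x) AND x)
(Biconditional = both true or both false)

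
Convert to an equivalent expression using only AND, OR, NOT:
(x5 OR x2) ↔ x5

((x5 OR x2) AND x5) OR (NOT (x5 OR x2) AND NOT x5)
(Biconditional = both true or both false)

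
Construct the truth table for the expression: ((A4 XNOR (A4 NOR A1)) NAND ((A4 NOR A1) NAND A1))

A1 | A4 | Output
----------------
0 | 0 | 1
0 | 1 | 1
1 | 0 | 0
1 | 1 | 1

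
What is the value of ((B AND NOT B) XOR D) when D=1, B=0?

Substituting: ((0 AND NOT 0) XOR 1)
= 1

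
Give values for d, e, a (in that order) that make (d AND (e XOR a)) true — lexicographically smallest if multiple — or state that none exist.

d=1, e=0, a=1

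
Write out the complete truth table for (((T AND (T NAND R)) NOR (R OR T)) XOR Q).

T | Q | R | Output
------------------
0 | 0 | 0 | 1
0 | 0 | 1 | 0
0 | 1 | 0 | 0
0 | 1 | 1 | 1
1 | 0 | 0 | 0
1 | 0 | 1 | 0
1 | 1 | 0 | 1
1 | 1 | 1 | 1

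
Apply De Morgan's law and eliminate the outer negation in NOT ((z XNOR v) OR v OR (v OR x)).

NOT (z XNOR v) AND NOT v AND NOT (v OR x)
De Morgan's: NOT(OR of terms) = AND of negations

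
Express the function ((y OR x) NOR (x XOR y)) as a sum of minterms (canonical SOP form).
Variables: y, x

Σm(0) = (NOT y AND NOT x)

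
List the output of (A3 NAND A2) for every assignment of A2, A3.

A2 | A3 | Output
----------------
0 | 0 | 1
0 | 1 | 1
1 | 0 | 1
1 | 1 | 0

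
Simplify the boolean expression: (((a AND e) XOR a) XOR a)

By XOR self-cancellation ((E XOR v) XOR v = E):
= (a AND e)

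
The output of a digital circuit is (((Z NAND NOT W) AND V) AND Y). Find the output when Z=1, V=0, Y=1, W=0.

Substituting: (((1 NAND NOT 0) AND 0) AND 1)
= 0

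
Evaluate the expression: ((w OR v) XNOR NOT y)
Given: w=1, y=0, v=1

Substituting: ((1 OR 1) XNOR NOT 0)
= 1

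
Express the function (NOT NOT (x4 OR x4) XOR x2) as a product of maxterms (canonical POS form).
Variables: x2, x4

ΠM(0, 3) = (x2 OR x4) AND (NOT x2 OR NOT x4)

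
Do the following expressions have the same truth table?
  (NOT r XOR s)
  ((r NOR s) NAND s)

No. Counterexample: with s=0, r=1, Expression 1 = 0 but Expression 2 = 1.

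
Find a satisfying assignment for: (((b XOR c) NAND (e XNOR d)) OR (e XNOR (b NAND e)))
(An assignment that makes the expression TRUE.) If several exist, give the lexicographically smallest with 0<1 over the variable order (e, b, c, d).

e=0, b=0, c=0, d=0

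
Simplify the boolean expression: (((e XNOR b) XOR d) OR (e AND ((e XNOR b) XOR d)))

By absorption (E OR (E AND v) = E):
= ((e XNOR b) XOR d)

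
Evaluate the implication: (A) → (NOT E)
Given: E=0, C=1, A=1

Antecedent (A) = 1; consequent (NOT E) = 1.
1 → 1 = 1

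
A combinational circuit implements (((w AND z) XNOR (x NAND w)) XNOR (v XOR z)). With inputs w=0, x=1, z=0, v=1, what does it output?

Substituting: (((0 AND 0) XNOR (1 NAND 0)) XNOR (1 XOR 0))
= 0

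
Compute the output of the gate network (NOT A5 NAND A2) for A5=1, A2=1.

Substituting: (NOT 1 NAND 1)
= 1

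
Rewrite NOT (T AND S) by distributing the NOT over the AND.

NOT T OR NOT S
De Morgan's: NOT(AND of terms) = OR of negations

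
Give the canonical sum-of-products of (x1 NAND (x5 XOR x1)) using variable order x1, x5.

Σm(0, 1, 3) = (NOT x1 AND NOT x5) OR (NOT x1 AND x5) OR (x1 AND x5)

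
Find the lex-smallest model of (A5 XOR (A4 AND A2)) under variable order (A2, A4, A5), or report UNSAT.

A2=0, A4=0, A5=1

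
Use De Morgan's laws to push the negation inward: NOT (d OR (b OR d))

NOT d AND NOT (b OR d)
De Morgan's: NOT(OR of terms) = AND of negations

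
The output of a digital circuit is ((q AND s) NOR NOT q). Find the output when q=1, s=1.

Substituting: ((1 AND 1) NOR NOT 1)
= 0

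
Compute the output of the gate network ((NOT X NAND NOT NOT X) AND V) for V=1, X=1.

Substituting: ((NOT 1 NAND NOT NOT 1) AND 1)
= 1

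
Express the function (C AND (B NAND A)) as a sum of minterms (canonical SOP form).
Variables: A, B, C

Σm(1, 3, 5) = (NOT A AND NOT B AND C) OR (NOT A AND B AND C) OR (A AND NOT B AND C)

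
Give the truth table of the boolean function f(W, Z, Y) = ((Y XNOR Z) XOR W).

W | Z | Y | Output
------------------
0 | 0 | 0 | 1
0 | 0 | 1 | 0
0 | 1 | 0 | 0
0 | 1 | 1 | 1
1 | 0 | 0 | 0
1 | 0 | 1 | 1
1 | 1 | 0 | 1
1 | 1 | 1 | 0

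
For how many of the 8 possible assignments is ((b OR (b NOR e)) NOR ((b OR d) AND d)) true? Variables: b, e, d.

Satisfying assignments: (0,1,0)
Count: 1 out of 8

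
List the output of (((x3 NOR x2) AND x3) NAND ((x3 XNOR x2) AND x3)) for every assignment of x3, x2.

x3 | x2 | Output
----------------
0 | 0 | 1
0 | 1 | 1
1 | 0 | 1
1 | 1 | 1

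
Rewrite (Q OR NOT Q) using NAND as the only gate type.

((Q NAND Q) NAND ((Q NAND Q) NAND (Q NAND Q)))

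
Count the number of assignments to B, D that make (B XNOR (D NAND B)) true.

Satisfying assignments: (1,0)
Count: 1 out of 4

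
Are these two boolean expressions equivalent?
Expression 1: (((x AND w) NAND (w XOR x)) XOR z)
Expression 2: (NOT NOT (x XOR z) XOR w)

No. Counterexample: with w=0, z=0, x=0, Expression 1 = 1 but Expression 2 = 0.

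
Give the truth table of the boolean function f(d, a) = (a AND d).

d | a | Output
--------------
0 | 0 | 0
0 | 1 | 0
1 | 0 | 0
1 | 1 | 1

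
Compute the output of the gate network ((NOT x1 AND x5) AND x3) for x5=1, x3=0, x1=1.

Substituting: ((NOT 1 AND 1) AND 0)
= 0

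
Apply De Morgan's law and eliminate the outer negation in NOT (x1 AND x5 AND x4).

NOT x1 OR NOT x5 OR NOT x4
De Morgan's: NOT(AND of terms) = OR of negations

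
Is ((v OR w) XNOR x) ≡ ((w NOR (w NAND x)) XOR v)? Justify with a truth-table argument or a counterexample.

No. Counterexample: with v=0, x=0, w=0, Expression 1 = 1 but Expression 2 = 0.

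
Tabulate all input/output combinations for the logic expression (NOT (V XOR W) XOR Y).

V | Y | W | Output
------------------
0 | 0 | 0 | 1
0 | 0 | 1 | 0
0 | 1 | 0 | 0
0 | 1 | 1 | 1
1 | 0 | 0 | 0
1 | 0 | 1 | 1
1 | 1 | 0 | 1
1 | 1 | 1 | 0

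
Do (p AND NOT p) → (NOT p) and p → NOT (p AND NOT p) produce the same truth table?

Yes, Contrapositive is always equivalent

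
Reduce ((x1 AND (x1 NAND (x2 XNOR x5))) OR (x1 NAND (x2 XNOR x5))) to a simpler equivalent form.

By absorption (E OR (E AND v) = E):
= (x1 NAND (x2 XNOR x5))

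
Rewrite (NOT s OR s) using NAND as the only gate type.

(((s NAND s) NAND (s NAND s)) NAND (s NAND s))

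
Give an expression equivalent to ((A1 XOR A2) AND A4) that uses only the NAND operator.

((((A1 NAND (A1 NAND A2)) NAND (A2 NAND (A1 NAND A2))) NAND A4) NAND (((A1 NAND (A1 NAND A2)) NAND (A2 NAND (A1 NAND A2))) NAND A4))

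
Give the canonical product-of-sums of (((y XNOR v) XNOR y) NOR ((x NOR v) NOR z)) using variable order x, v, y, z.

ΠM(4, 5, 6, 7, 8, 10, 12, 13, 14, 15) = (x OR NOT v OR y OR z) AND (x OR NOT v OR y OR NOT z) AND (x OR NOT v OR NOT y OR z) AND (x OR NOT v OR NOT y OR NOT z) AND (NOT x OR v OR y OR z) AND (NOT x OR v OR NOT y OR z) AND (NOT x OR NOT v OR y OR z) AND (NOT x OR NOT v OR y OR NOT z) AND (NOT x OR NOT v OR NOT y OR z) AND (NOT x OR NOT v OR NOT y OR NOT z)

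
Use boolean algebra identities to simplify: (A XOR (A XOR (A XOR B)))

By XOR self-cancellation ((E XOR v) XOR v = E):
= (A XOR B)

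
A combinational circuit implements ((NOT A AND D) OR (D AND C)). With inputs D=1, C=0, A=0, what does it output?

Substituting: ((NOT 0 AND 1) OR (1 AND 0))
= 1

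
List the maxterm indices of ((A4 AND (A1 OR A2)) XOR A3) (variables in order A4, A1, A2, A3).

ΠM(0, 2, 4, 6, 8, 11, 13, 15) = (A4 OR A1 OR A2 OR A3) AND (A4 OR A1 OR NOT A2 OR A3) AND (A4 OR NOT A1 OR A2 OR A3) AND (A4 OR NOT A1 OR NOT A2 OR A3) AND (NOT A4 OR A1 OR A2 OR A3) AND (NOT A4 OR A1 OR NOT A2 OR NOT A3) AND (NOT A4 OR NOT A1 OR A2 OR NOT A3) AND (NOT A4 OR NOT A1 OR NOT A2 OR NOT A3)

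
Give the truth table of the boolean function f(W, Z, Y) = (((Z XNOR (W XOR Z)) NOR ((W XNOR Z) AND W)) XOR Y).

W | Z | Y | Output
------------------
0 | 0 | 0 | 0
0 | 0 | 1 | 1
0 | 1 | 0 | 0
0 | 1 | 1 | 1
1 | 0 | 0 | 1
1 | 0 | 1 | 0
1 | 1 | 0 | 0
1 | 1 | 1 | 1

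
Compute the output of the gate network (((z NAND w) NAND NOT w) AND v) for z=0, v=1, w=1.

Substituting: (((0 NAND 1) NAND NOT 1) AND 1)
= 1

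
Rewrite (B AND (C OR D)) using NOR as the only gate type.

((B NOR B) NOR (((C NOR D) NOR (C NOR D)) NOR ((C NOR D) NOR (C NOR D))))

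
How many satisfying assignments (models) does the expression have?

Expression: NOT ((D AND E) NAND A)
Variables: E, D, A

Satisfying assignments: (1,1,1)
Count: 1 out of 8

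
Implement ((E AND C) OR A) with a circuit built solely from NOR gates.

((((E NOR E) NOR (C NOR C)) NOR A) NOR (((E NOR E) NOR (C NOR C)) NOR A))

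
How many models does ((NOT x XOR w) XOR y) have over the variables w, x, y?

Satisfying assignments: (0,0,0), (0,1,1), (1,0,1), (1,1,0)
Count: 4 out of 8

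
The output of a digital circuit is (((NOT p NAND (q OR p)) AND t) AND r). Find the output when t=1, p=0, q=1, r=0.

Substituting: (((NOT 0 NAND (1 OR 0)) AND 1) AND 0)
= 0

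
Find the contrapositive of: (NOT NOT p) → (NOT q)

Contrapositive: q → NOT p
Note: A statement and its contrapositive are logically equivalent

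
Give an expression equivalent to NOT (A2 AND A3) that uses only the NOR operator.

(((A2 NOR A2) NOR (A3 NOR A3)) NOR ((A2 NOR A2) NOR (A3 NOR A3)))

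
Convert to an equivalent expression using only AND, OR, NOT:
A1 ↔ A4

(A1 AND A4) OR (NOT A1 AND NOT A4)
(Biconditional = both true or both false)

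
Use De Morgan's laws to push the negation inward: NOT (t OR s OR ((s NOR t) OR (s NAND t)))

NOT t AND NOT s AND NOT ((s NOR t) OR (s NAND t))
De Morgan's: NOT(OR of terms) = AND of negations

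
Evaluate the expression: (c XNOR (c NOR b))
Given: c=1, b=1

Substituting: (1 XNOR (1 NOR 1))
= 0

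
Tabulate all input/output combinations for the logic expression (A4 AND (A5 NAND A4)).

A5 | A4 | Output
----------------
0 | 0 | 0
0 | 1 | 1
1 | 0 | 0
1 | 1 | 0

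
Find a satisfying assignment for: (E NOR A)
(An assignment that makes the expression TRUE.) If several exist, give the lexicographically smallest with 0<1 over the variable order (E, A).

E=0, A=0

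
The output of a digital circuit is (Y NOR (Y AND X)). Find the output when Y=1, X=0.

Substituting: (1 NOR (1 AND 0))
= 0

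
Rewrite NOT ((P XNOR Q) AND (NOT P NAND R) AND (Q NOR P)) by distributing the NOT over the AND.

NOT (P XNOR Q) OR NOT (NOT P NAND R) OR NOT (Q NOR P)
De Morgan's: NOT(AND of terms) = OR of negations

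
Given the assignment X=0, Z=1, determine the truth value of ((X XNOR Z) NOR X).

Substituting: ((0 XNOR 1) NOR 0)
= 1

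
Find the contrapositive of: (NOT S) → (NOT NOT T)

Contrapositive: NOT T → S
Note: A statement and its contrapositive are logically equivalent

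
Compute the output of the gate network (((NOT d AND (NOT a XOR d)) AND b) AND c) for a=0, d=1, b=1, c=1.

Substituting: (((NOT 1 AND (NOT 0 XOR 1)) AND 1) AND 1)
= 0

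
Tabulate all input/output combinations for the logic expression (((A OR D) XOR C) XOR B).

C | B | D | A | Output
----------------------
0 | 0 | 0 | 0 | 0
0 | 0 | 0 | 1 | 1
0 | 0 | 1 | 0 | 1
0 | 0 | 1 | 1 | 1
0 | 1 | 0 | 0 | 1
0 | 1 | 0 | 1 | 0
0 | 1 | 1 | 0 | 0
0 | 1 | 1 | 1 | 0
1 | 0 | 0 | 0 | 1
1 | 0 | 0 | 1 | 0
1 | 0 | 1 | 0 | 0
1 | 0 | 1 | 1 | 0
1 | 1 | 0 | 0 | 0
1 | 1 | 0 | 1 | 1
1 | 1 | 1 | 0 | 1
1 | 1 | 1 | 1 | 1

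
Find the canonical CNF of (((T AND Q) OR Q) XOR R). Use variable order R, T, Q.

(R OR T OR Q) AND (R OR NOT T OR Q) AND (NOT R OR T OR NOT Q) AND (NOT R OR NOT T OR NOT Q)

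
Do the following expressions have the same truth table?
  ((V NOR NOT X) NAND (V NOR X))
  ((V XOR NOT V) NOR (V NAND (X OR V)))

No. Counterexample: with X=0, V=0, Expression 1 = 1 but Expression 2 = 0.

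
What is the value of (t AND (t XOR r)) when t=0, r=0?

Substituting: (0 AND (0 XOR 0))
= 0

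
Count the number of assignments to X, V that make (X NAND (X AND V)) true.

Satisfying assignments: (0,0), (0,1), (1,0)
Count: 3 out of 4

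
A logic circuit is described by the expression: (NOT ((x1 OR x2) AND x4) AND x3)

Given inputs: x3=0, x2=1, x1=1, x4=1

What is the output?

Substituting: (NOT ((1 OR 1) AND 1) AND 0)
= 0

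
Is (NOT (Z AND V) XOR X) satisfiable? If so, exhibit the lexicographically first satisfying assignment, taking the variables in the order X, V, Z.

X=0, V=0, Z=0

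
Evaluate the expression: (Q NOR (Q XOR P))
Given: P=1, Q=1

Substituting: (1 NOR (1 XOR 1))
= 0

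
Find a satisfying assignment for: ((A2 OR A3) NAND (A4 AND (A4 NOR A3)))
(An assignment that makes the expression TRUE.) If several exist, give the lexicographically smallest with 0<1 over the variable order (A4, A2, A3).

A4=0, A2=0, A3=0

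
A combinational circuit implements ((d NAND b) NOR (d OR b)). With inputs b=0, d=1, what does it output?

Substituting: ((1 NAND 0) NOR (1 OR 0))
= 0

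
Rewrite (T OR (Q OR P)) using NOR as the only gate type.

((T NOR ((Q NOR P) NOR (Q NOR P))) NOR (T NOR ((Q NOR P) NOR (Q NOR P))))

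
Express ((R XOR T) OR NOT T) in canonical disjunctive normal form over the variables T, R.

(NOT T AND NOT R) OR (NOT T AND R) OR (T AND NOT R)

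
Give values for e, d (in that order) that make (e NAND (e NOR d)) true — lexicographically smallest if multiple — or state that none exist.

e=0, d=0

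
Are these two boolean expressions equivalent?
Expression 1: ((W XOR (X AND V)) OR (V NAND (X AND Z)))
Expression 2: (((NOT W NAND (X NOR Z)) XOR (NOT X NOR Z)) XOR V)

No. Counterexample: with V=0, X=0, W=0, Z=0, Expression 1 = 1 but Expression 2 = 0.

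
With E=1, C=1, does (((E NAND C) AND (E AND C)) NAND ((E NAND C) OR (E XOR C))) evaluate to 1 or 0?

Substituting: (((1 NAND 1) AND (1 AND 1)) NAND ((1 NAND 1) OR (1 XOR 1)))
= 1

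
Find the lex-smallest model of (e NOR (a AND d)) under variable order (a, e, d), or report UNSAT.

a=0, e=0, d=0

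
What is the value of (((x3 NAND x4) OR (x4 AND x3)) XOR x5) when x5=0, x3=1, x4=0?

Substituting: (((1 NAND 0) OR (0 AND 1)) XOR 0)
= 1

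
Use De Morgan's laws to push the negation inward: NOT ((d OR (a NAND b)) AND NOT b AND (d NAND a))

NOT (d OR (a NAND b)) OR b OR NOT (d NAND a)
De Morgan's: NOT(AND of terms) = OR of negations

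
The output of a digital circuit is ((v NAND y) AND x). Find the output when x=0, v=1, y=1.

Substituting: ((1 NAND 1) AND 0)
= 0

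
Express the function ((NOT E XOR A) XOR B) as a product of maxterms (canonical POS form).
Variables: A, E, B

ΠM(1, 2, 4, 7) = (A OR E OR NOT B) AND (A OR NOT E OR B) AND (NOT A OR E OR B) AND (NOT A OR NOT E OR NOT B)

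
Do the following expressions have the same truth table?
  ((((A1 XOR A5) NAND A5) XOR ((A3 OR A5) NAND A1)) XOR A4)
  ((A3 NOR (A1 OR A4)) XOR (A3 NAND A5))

No. Counterexample: with A5=0, A3=0, A4=0, A1=1, Expression 1 = 0 but Expression 2 = 1.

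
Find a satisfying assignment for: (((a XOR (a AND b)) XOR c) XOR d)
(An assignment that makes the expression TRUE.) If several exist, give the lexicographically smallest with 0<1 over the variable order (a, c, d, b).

a=0, c=0, d=1, b=0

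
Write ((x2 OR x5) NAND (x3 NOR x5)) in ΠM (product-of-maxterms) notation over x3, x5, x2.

ΠM(1) = (x3 OR x5 OR NOT x2)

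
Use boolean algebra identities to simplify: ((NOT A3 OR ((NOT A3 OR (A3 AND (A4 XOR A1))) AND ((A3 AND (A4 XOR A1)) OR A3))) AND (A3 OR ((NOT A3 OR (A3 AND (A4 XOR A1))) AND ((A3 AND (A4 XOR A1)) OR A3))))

By distribution ((E OR v) AND (E OR NOT v) = E) then distribution ((E OR v) AND (E OR NOT v) = E):
= (A3 AND (A4 XOR A1))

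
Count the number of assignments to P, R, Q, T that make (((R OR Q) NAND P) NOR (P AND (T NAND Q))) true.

Satisfying assignments: (1,0,1,1), (1,1,1,1)
Count: 2 out of 16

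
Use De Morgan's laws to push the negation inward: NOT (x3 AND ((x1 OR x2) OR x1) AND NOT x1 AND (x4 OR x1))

NOT x3 OR NOT ((x1 OR x2) OR x1) OR x1 OR NOT (x4 OR x1)
De Morgan's: NOT(AND of terms) = OR of negations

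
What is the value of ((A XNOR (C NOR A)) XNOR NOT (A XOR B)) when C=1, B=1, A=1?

Substituting: ((1 XNOR (1 NOR 1)) XNOR NOT (1 XOR 1))
= 0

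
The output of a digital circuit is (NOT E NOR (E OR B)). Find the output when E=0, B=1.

Substituting: (NOT 0 NOR (0 OR 1))
= 0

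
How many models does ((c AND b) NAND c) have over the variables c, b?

Satisfying assignments: (0,0), (0,1), (1,0)
Count: 3 out of 4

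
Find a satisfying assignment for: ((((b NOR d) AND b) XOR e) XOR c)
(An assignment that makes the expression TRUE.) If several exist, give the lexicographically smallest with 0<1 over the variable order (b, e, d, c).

b=0, e=0, d=0, c=1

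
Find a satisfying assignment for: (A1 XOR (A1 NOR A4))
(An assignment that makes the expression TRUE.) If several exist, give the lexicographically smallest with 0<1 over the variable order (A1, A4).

A1=0, A4=0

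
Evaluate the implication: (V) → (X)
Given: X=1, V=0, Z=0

Antecedent (V) = 0; consequent (X) = 1.
0 → 1 = 1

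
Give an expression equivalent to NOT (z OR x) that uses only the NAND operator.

(((z NAND z) NAND (x NAND x)) NAND ((z NAND z) NAND (x NAND x)))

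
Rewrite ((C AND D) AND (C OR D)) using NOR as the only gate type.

((((C NOR C) NOR (D NOR D)) NOR ((C NOR C) NOR (D NOR D))) NOR (((C NOR D) NOR (C NOR D)) NOR ((C NOR D) NOR (C NOR D))))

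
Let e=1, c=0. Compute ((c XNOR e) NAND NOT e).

Substituting: ((0 XNOR 1) NAND NOT 1)
= 1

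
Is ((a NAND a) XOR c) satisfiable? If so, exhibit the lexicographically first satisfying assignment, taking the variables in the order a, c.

a=0, c=0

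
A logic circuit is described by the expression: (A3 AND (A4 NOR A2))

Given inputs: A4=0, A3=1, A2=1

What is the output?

Substituting: (1 AND (0 NOR 1))
= 0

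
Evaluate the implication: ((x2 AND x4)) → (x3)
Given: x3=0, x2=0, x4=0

Antecedent ((x2 AND x4)) = 0; consequent (x3) = 0.
0 → 0 = 1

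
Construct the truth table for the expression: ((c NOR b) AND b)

c | b | Output
--------------
0 | 0 | 0
0 | 1 | 0
1 | 0 | 0
1 | 1 | 0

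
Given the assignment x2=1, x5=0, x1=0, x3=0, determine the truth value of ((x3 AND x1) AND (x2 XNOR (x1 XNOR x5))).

Substituting: ((0 AND 0) AND (1 XNOR (0 XNOR 0)))
= 0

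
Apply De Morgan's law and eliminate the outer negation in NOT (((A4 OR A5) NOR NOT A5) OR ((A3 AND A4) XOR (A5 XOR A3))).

NOT ((A4 OR A5) NOR NOT A5) AND NOT ((A3 AND A4) XOR (A5 XOR A3))
De Morgan's: NOT(OR of terms) = AND of negations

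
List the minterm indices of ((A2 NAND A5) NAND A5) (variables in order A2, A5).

Σm(0, 2, 3) = (NOT A2 AND NOT A5) OR (A2 AND NOT A5) OR (A2 AND A5)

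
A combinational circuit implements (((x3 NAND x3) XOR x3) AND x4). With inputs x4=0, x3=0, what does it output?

Substituting: (((0 NAND 0) XOR 0) AND 0)
= 0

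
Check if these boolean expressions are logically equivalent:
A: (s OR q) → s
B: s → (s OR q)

No, Converse is not equivalent to original (counterexample: q=1, s=0)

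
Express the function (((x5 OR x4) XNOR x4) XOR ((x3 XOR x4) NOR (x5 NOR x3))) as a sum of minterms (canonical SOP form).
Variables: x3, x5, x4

Σm(0, 1, 2, 3, 4) = (NOT x3 AND NOT x5 AND NOT x4) OR (NOT x3 AND NOT x5 AND x4) OR (NOT x3 AND x5 AND NOT x4) OR (NOT x3 AND x5 AND x4) OR (x3 AND NOT x5 AND NOT x4)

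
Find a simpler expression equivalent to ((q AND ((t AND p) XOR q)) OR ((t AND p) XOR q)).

By absorption (E OR (E AND v) = E):
= ((t AND p) XOR q)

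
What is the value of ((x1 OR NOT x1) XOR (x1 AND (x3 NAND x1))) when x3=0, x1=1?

Substituting: ((1 OR NOT 1) XOR (1 AND (0 NAND 1)))
= 0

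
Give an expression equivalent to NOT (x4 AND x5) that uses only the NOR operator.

(((x4 NOR x4) NOR (x5 NOR x5)) NOR ((x4 NOR x4) NOR (x5 NOR x5)))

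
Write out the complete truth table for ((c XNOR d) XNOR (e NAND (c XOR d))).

e | d | c | Output
------------------
0 | 0 | 0 | 1
0 | 0 | 1 | 0
0 | 1 | 0 | 0
0 | 1 | 1 | 1
1 | 0 | 0 | 1
1 | 0 | 1 | 1
1 | 1 | 0 | 1
1 | 1 | 1 | 1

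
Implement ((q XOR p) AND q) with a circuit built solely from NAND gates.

((((q NAND (q NAND p)) NAND (p NAND (q NAND p))) NAND q) NAND (((q NAND (q NAND p)) NAND (p NAND (q NAND p))) NAND q))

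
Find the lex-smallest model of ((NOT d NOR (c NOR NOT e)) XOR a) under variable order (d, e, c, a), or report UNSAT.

d=0, e=0, c=0, a=1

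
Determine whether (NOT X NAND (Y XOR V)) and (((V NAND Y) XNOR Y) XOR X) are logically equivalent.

No. Counterexample: with X=0, Y=0, V=0, Expression 1 = 1 but Expression 2 = 0.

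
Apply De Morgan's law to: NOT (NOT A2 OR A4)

A2 AND NOT A4
De Morgan's: NOT(OR of terms) = AND of negations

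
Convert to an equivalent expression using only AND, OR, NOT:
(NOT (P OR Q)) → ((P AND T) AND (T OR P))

(P OR Q) OR ((P AND T) AND (T OR P))
(Implication elimination: A → B = NOT A OR B)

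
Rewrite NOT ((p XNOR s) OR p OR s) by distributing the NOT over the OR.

NOT (p XNOR s) AND NOT p AND NOT s
De Morgan's: NOT(OR of terms) = AND of negations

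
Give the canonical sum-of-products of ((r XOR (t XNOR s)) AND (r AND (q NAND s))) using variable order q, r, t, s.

Σm(5, 6, 14) = (NOT q AND r AND NOT t AND s) OR (NOT q AND r AND t AND NOT s) OR (q AND r AND t AND NOT s)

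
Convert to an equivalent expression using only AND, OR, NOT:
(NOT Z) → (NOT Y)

Z OR (NOT Y)
(Implication elimination: A → B = NOT A OR B)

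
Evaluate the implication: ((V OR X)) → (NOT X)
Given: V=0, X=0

Antecedent ((V OR X)) = 0; consequent (NOT X) = 1.
0 → 1 = 1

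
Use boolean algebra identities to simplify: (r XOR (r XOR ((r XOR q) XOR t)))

By XOR self-cancellation ((E XOR v) XOR v = E):
= ((r XOR q) XOR t)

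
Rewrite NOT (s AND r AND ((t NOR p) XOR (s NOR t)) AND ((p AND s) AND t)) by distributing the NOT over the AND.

NOT s OR NOT r OR NOT ((t NOR p) XOR (s NOR t)) OR NOT ((p AND s) AND t)
De Morgan's: NOT(AND of terms) = OR of negations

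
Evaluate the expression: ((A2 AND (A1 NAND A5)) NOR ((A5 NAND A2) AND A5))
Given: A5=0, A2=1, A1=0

Substituting: ((1 AND (0 NAND 0)) NOR ((0 NAND 1) AND 0))
= 0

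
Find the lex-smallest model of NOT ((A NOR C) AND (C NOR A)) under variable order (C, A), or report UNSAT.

C=0, A=1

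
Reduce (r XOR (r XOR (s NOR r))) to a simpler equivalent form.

By XOR self-cancellation ((E XOR v) XOR v = E):
= (s NOR r)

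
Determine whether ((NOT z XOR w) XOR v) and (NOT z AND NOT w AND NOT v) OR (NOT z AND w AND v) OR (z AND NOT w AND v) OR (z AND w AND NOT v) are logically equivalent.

Yes, they are equivalent — the two output columns agree on all 8 assignments:
z | w | v | Expression 1 | Expression 2
---------------------------------------
0 | 0 | 0 | 1 | 1
0 | 0 | 1 | 0 | 0
0 | 1 | 0 | 0 | 0
0 | 1 | 1 | 1 | 1
1 | 0 | 0 | 0 | 0
1 | 0 | 1 | 1 | 1
1 | 1 | 0 | 1 | 1
1 | 1 | 1 | 0 | 0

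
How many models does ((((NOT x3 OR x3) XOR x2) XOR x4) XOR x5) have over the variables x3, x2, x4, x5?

Satisfying assignments: (0,0,0,0), (0,0,1,1), (0,1,0,1), (0,1,1,0), (1,0,0,0), (1,0,1,1), (1,1,0,1), (1,1,1,0)
Count: 8 out of 16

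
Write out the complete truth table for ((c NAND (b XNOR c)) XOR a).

c | a | b | Output
------------------
0 | 0 | 0 | 1
0 | 0 | 1 | 1
0 | 1 | 0 | 0
0 | 1 | 1 | 0
1 | 0 | 0 | 1
1 | 0 | 1 | 0
1 | 1 | 0 | 0
1 | 1 | 1 | 1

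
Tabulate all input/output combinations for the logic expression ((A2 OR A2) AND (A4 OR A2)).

A4 | A2 | Output
----------------
0 | 0 | 0
0 | 1 | 1
1 | 0 | 0
1 | 1 | 1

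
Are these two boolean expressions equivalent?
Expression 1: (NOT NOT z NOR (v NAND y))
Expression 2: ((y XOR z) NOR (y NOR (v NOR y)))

No. Counterexample: with z=0, v=0, y=0, Expression 1 = 0 but Expression 2 = 1.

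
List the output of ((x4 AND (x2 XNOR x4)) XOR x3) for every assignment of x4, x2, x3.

x4 | x2 | x3 | Output
---------------------
0 | 0 | 0 | 0
0 | 0 | 1 | 1
0 | 1 | 0 | 0
0 | 1 | 1 | 1
1 | 0 | 0 | 0
1 | 0 | 1 | 1
1 | 1 | 0 | 1
1 | 1 | 1 | 0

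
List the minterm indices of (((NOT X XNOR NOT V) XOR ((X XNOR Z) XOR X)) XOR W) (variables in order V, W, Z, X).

Σm(1, 2, 4, 7, 8, 11, 13, 14) = (NOT V AND NOT W AND NOT Z AND X) OR (NOT V AND NOT W AND Z AND NOT X) OR (NOT V AND W AND NOT Z AND NOT X) OR (NOT V AND W AND Z AND X) OR (V AND NOT W AND NOT Z AND NOT X) OR (V AND NOT W AND Z AND X) OR (V AND W AND NOT Z AND X) OR (V AND W AND Z AND NOT X)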